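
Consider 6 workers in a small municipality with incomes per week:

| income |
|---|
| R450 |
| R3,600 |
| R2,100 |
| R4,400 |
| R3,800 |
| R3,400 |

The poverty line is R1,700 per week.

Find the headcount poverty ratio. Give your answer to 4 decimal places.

0.1667

1 of the 6 workers have income below R1,700.
H = 1/6 = 0.1667.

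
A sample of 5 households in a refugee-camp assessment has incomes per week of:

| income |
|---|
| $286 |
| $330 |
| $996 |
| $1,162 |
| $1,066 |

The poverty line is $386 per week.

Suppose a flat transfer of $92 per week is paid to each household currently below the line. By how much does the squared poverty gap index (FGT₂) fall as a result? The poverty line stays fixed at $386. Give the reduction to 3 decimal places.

Before: below the line — $286, $330; squared poverty gap index (FGT₂) = 0.01763.
After the $92 transfer: below the line — $378; squared poverty gap index (FGT₂) = 0.00009.
Reduction = 0.01763 − 0.00009 = 0.018.

0.018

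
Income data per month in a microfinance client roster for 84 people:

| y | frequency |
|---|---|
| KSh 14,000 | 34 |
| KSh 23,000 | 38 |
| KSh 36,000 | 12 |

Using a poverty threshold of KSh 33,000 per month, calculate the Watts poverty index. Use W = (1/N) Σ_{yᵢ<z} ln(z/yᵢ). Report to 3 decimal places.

0.510

Below z: 34×KSh 14,000, 38×KSh 23,000 (q = 72 of N = 84).
ln(z/y) terms: ln(33000/14000) = 0.8575 (×34); ln(33000/23000) = 0.3610 (×38).
W = 42.871815 / 84 = 0.510.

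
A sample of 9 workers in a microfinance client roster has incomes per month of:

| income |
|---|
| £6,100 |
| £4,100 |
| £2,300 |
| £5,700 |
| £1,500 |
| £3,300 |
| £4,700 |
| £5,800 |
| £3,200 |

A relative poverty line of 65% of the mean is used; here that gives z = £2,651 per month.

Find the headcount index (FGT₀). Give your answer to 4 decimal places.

0.2222

2 of the 9 workers have income below £2,651.
H = 2/9 = 0.2222.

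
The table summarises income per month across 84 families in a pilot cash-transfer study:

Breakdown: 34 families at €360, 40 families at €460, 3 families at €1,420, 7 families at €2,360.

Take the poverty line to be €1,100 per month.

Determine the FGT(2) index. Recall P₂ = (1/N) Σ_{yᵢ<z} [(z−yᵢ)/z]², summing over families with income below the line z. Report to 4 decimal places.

0.3444

Poor units: 34×€360, 40×€460 (q = 74 of N = 84).
Gap ratios (z−y)/z: (1100−360)/1100 = 0.6727 (×34); (1100−460)/1100 = 0.5818 (×40).
Squared: 0.4526 (×34); 0.3385 (×40).
Sum = 28.927603; P₂ = 28.927603 / 84 = 0.3444.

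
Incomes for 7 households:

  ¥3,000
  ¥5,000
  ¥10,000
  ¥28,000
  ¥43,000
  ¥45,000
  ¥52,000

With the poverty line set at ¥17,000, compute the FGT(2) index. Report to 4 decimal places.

0.1923

Below the line: ¥3,000, ¥5,000, ¥10,000 (q = 3 of N = 7).
Gap ratios (z−y)/z: (17000−3000)/17000 = 0.8235; (17000−5000)/17000 = 0.7059; (17000−10000)/17000 = 0.4118.
Squared: 0.6782; 0.4983; 0.1696.
Sum = 1.346021; P₂ = 1.346021 / 7 = 0.1923.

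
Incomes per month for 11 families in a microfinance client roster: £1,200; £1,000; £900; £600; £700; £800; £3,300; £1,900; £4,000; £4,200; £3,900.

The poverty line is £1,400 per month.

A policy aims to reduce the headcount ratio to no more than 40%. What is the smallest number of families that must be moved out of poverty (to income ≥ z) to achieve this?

Currently q = 6 of N = 11 are below the line (H = 0.545).
A headcount ratio of at most 40% allows at most ⌊0.40 × 11⌋ = 4 poor families.
So at least 6 − 4 = 2 must be lifted.

2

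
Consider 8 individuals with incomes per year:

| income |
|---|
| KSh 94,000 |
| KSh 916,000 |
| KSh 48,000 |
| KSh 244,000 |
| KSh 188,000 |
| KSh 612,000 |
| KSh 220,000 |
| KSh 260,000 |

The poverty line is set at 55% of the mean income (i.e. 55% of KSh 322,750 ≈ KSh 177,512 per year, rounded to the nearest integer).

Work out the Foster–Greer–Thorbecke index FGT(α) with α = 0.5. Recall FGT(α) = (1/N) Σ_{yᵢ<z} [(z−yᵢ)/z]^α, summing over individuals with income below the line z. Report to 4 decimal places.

0.1925

Incomes under z: KSh 48,000, KSh 94,000 (q = 2 of N = 8).
Gap ratios (z−y)/z: (177512−48000)/177512 = 0.7296; (177512−94000)/177512 = 0.4705.
Raised to α = 0.5: 0.85416; 0.68590.
Sum = 1.540063; FGT(0.5) = 1.540063 / 8 = 0.1925.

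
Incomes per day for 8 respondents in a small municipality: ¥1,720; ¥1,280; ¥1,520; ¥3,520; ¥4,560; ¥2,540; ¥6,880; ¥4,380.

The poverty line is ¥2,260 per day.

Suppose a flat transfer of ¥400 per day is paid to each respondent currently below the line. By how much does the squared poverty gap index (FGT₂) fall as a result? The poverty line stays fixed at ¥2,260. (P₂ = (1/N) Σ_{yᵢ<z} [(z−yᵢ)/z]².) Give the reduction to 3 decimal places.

0.033

Before: below the line — ¥1,280, ¥1,520, ¥1,720; squared poverty gap index (FGT₂) = 0.04404.
After the ¥400 transfer: below the line — ¥1,680, ¥1,920, ¥2,120; squared poverty gap index (FGT₂) = 0.01154.
Reduction = 0.04404 − 0.01154 = 0.033.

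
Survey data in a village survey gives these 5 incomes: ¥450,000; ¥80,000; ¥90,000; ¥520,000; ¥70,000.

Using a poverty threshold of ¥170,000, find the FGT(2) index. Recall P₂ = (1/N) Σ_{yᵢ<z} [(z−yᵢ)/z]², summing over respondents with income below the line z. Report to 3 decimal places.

0.170

Below z: ¥70,000, ¥80,000, ¥90,000 (q = 3 of N = 5).
Relative gaps: (170000−70000)/170000 = 0.5882; (170000−80000)/170000 = 0.5294; (170000−90000)/170000 = 0.4706.
Squared: 0.3460; 0.2803; 0.2215.
Sum = 0.847751; P₂ = 0.847751 / 5 = 0.170.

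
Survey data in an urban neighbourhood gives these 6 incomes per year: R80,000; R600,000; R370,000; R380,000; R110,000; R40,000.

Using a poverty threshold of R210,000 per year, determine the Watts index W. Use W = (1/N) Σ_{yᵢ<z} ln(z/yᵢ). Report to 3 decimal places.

0.545

Incomes under z: R40,000, R80,000, R110,000 (q = 3 of N = 6).
ln(z/y) terms: ln(210000/40000) = 1.6582; ln(210000/80000) = 0.9651; ln(210000/110000) = 0.6466.
W = 3.269936 / 6 = 0.545.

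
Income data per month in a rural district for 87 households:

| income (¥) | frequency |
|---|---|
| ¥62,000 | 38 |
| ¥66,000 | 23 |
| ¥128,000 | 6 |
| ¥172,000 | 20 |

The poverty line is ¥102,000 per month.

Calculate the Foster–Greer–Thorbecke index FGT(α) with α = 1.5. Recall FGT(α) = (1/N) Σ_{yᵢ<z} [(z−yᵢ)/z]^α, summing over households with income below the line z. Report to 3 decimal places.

0.163

Below the line: 38×¥62,000, 23×¥66,000 (q = 61 of N = 87).
Shortfall ratios: (102000−62000)/102000 = 0.3922 (×38); (102000−66000)/102000 = 0.3529 (×23).
Raised to α = 1.5: 0.24558 (×38); 0.20968 (×23).
Sum = 14.154571; FGT(1.5) = 14.154571 / 87 = 0.163.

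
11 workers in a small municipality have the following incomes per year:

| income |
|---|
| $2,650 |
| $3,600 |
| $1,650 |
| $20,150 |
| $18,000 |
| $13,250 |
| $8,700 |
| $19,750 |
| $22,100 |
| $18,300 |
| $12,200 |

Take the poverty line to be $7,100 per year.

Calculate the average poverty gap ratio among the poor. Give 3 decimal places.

0.629

Below the line: $1,650, $2,650, $3,600 (q = 3 of N = 11).
Relative gaps: 0.7676, 0.6268, 0.4930; sum = 1.887324.
The income-gap ratio divides by q (the poor only): 1.887324 / 3 = 0.629.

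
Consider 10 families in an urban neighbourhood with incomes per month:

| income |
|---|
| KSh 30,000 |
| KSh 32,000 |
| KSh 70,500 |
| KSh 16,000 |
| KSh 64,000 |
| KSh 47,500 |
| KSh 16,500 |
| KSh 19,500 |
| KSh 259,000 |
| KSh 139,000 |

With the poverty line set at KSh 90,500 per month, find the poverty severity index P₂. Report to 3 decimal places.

Below the line: KSh 16,000, KSh 16,500, KSh 19,500, KSh 30,000, KSh 32,000, KSh 47,500, KSh 64,000, KSh 70,500 (q = 8 of N = 10).
Shortfall ratios: (90500−16000)/90500 = 0.8232; (90500−16500)/90500 = 0.8177; (90500−19500)/90500 = 0.7845; (90500−30000)/90500 = 0.6685; (90500−32000)/90500 = 0.6464; (90500−47500)/90500 = 0.4751; (90500−64000)/90500 = 0.2928; (90500−70500)/90500 = 0.2210.
Squared: 0.6777; 0.6686; 0.6155; 0.4469; 0.4178; 0.2258; 0.0857; 0.0488.
Sum = 3.186838; P₂ = 3.186838 / 10 = 0.319.

0.319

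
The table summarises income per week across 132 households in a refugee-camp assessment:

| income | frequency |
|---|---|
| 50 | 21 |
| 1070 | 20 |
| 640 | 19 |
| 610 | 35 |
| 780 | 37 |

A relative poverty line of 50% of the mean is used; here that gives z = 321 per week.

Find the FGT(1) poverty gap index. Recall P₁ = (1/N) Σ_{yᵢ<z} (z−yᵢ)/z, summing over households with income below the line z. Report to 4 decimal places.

Poor units: 21×50 (q = 21 of N = 132).
Gap ratios (z−y)/z: (321−50)/321 = 0.8442 (×21).
Sum of shortfalls = 17.728972; P₁ averages over all N: 17.728972 / 132 = 0.1343.

0.1343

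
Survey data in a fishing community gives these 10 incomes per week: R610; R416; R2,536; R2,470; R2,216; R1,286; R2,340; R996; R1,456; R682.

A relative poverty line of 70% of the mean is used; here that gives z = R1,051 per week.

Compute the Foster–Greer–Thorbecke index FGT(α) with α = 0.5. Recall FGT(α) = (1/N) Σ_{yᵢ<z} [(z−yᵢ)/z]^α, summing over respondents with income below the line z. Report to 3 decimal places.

Incomes under z: R416, R610, R682, R996 (q = 4 of N = 10).
Relative gaps: (1051−416)/1051 = 0.6042; (1051−610)/1051 = 0.4196; (1051−682)/1051 = 0.3511; (1051−996)/1051 = 0.0523.
Raised to α = 0.5: 0.77729; 0.64777; 0.59253; 0.22876.
Sum = 2.246352; FGT(0.5) = 2.246352 / 10 = 0.225.

0.225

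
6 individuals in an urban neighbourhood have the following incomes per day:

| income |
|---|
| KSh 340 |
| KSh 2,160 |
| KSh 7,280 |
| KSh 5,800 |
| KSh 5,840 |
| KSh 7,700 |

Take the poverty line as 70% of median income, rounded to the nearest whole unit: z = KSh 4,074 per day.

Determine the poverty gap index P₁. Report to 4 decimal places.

0.2311

Poor units: KSh 340, KSh 2,160 (q = 2 of N = 6).
Shortfall ratios: (4074−340)/4074 = 0.9165; (4074−2160)/4074 = 0.4698.
Σ = 1.386352. Dividing by the full population N = 6 gives P₁ = 0.2311.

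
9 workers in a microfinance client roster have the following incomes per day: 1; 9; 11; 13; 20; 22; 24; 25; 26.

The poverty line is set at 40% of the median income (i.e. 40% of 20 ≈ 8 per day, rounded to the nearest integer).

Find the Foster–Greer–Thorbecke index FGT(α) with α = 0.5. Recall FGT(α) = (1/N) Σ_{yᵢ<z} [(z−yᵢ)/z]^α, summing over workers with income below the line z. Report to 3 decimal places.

Below the line: 1 (q = 1 of N = 9).
Shortfall ratios: (8−1)/8 = 0.8750.
Raised to α = 0.5: 0.93541.
Sum = 0.935414; FGT(0.5) = 0.935414 / 9 = 0.104.

0.104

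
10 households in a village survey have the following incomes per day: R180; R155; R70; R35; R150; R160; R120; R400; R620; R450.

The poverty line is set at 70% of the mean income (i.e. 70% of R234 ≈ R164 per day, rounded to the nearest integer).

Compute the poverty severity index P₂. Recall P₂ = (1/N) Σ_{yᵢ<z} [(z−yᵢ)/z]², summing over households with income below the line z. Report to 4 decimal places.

0.1030

Below the line: R35, R70, R120, R150, R155, R160 (q = 6 of N = 10).
Normalized shortfalls: (164−35)/164 = 0.7866; (164−70)/164 = 0.5732; (164−120)/164 = 0.2683; (164−150)/164 = 0.0854; (164−155)/164 = 0.0549; (164−160)/164 = 0.0244.
Squared: 0.6187; 0.3285; 0.0720; 0.0073; 0.0030; 0.0006.
Sum = 1.030116; P₂ = 1.030116 / 10 = 0.1030.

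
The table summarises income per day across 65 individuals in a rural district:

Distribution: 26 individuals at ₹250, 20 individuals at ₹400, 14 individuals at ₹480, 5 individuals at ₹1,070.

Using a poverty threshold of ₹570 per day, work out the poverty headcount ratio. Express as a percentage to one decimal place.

60 of the 65 individuals have income below ₹570.
H = 60/65 = 92.3%.

92.3%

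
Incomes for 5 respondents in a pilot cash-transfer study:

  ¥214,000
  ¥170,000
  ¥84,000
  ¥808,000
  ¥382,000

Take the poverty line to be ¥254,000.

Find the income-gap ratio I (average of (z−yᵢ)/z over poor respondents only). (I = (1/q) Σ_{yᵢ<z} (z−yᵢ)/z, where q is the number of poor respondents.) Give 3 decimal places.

0.386

Below the line: ¥84,000, ¥170,000, ¥214,000 (q = 3 of N = 5).
Relative gaps: 0.6693, 0.3307, 0.1575; sum = 1.157480.
The income-gap ratio divides by q (the poor only): 1.157480 / 3 = 0.386.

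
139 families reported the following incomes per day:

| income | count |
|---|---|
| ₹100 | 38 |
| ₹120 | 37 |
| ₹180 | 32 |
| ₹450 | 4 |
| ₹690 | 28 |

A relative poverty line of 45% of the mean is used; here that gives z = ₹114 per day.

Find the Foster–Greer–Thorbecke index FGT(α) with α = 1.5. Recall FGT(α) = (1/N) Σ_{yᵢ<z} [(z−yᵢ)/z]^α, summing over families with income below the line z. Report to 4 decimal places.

0.0118

Below the line: 38×₹100 (q = 38 of N = 139).
Normalized shortfalls: (114−100)/114 = 0.1228 (×38).
Raised to α = 1.5: 0.04304 (×38).
Sum = 1.635379; FGT(1.5) = 1.635379 / 139 = 0.0118.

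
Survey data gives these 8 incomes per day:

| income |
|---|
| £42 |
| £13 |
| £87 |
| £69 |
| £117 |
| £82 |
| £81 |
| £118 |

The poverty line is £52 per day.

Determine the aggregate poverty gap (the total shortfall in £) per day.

£49

Incomes under z: £13, £42 (q = 2 of N = 8).
Individual gaps: 52−13 = 39; 52−42 = 10.
Aggregate gap = £49.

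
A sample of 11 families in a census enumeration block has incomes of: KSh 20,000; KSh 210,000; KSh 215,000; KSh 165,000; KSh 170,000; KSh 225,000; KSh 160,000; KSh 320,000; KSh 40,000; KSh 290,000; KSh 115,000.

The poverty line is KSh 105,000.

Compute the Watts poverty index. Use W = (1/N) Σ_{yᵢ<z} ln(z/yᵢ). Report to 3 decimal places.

Poor units: KSh 20,000, KSh 40,000 (q = 2 of N = 11).
Log shortfalls: ln(105000/20000) = 1.6582; ln(105000/40000) = 0.9651.
W = 2.623309 / 11 = 0.238.

0.238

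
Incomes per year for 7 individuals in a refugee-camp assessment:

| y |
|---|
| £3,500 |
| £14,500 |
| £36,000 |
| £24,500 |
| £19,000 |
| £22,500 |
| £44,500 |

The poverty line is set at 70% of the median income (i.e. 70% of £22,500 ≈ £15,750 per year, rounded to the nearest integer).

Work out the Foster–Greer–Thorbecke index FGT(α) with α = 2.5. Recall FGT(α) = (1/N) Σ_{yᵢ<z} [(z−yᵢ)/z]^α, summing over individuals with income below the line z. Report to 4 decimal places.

Poor units: £3,500, £14,500 (q = 2 of N = 7).
Gap ratios (z−y)/z: (15750−3500)/15750 = 0.7778; (15750−14500)/15750 = 0.0794.
Raised to α = 2.5: 0.53351; 0.00177.
Sum = 0.535280; FGT(2.5) = 0.535280 / 7 = 0.0765.

0.0765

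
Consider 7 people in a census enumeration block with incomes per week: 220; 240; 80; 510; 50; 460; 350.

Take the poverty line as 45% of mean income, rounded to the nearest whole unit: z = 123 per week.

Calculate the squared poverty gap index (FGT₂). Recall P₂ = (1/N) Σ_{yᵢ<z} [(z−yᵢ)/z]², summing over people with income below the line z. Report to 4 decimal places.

Poor units: 50, 80 (q = 2 of N = 7).
Relative gaps: (123−50)/123 = 0.5935; (123−80)/123 = 0.3496.
Squared: 0.3522; 0.1222.
Sum = 0.474453; P₂ = 0.474453 / 7 = 0.0678.

0.0678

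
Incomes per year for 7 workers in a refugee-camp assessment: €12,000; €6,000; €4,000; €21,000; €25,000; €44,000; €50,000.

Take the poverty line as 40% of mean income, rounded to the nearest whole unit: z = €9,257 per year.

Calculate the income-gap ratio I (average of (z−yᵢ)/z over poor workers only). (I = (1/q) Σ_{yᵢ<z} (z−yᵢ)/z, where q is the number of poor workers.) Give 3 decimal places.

Poor units: €4,000, €6,000 (q = 2 of N = 7).
Shortfall ratios (z−y)/z: 0.5679, 0.3518; sum = 0.919736.
I averages over the q = 2 poor units only: 0.919736 / 2 = 0.460.

0.460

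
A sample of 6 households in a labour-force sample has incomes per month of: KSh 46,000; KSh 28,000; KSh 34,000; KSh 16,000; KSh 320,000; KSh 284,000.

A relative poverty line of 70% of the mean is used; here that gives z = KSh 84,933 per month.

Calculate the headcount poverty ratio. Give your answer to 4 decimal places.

4 of the 6 households have income below KSh 84,933.
H = 4/6 = 0.6667.

0.6667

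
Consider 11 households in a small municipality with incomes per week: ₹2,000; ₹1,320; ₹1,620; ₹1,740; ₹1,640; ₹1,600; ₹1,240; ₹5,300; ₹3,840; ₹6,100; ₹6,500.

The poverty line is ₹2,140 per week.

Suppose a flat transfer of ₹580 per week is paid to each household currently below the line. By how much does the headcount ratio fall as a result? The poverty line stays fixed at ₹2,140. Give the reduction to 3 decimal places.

0.455

Before: below the line — ₹1,240, ₹1,320, ₹1,600, ₹1,620, ₹1,640, ₹1,740, ₹2,000; headcount ratio = 0.63636.
After the ₹580 transfer: below the line — ₹1,820, ₹1,900; headcount ratio = 0.18182.
Reduction = 0.63636 − 0.18182 = 0.455.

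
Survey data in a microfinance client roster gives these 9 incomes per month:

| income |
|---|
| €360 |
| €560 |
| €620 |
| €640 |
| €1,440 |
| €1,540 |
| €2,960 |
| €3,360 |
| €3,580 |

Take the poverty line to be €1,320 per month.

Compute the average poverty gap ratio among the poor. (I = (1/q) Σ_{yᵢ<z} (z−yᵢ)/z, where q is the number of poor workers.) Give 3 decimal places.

0.587

Poor units: €360, €560, €620, €640 (q = 4 of N = 9).
Relative gaps: 0.7273, 0.5758, 0.5303, 0.5152; sum = 2.348485.
I averages over the q = 4 poor units only: 2.348485 / 4 = 0.587.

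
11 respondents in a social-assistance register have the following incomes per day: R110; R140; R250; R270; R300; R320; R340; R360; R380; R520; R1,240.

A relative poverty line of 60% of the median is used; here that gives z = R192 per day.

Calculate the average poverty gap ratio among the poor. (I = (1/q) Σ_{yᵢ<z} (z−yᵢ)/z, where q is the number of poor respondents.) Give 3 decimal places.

0.349

Incomes under z: R110, R140 (q = 2 of N = 11).
Shortfall ratios (z−y)/z: 0.4271, 0.2708; sum = 0.697917.
I averages over the q = 2 poor units only: 0.697917 / 2 = 0.349.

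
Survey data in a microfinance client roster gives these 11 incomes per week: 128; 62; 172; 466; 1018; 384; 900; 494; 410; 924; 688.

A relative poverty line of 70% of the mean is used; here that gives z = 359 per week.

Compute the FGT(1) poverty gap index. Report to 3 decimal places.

Poor units: 62, 128, 172 (q = 3 of N = 11).
Shortfall ratios: (359−62)/359 = 0.8273; (359−128)/359 = 0.6435; (359−172)/359 = 0.5209.
Σ = 1.991643. Dividing by the full population N = 11 gives P₁ = 0.181.

0.181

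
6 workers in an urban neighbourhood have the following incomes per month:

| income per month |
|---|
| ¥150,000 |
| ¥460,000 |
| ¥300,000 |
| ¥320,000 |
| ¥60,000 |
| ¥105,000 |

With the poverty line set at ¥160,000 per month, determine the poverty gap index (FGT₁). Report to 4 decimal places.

0.1719

Poor units: ¥60,000, ¥105,000, ¥150,000 (q = 3 of N = 6).
Shortfall ratios: (160000−60000)/160000 = 0.6250; (160000−105000)/160000 = 0.3438; (160000−150000)/160000 = 0.0625.
Σ = 1.031250. Dividing by the full population N = 6 gives P₁ = 0.1719.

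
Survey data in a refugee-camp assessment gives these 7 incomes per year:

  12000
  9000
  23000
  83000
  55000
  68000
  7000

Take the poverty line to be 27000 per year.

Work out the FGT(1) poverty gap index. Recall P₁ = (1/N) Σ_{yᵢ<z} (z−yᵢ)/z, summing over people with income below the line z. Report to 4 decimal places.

Below the line: 7000, 9000, 12000, 23000 (q = 4 of N = 7).
Gap ratios (z−y)/z: (27000−7000)/27000 = 0.7407; (27000−9000)/27000 = 0.6667; (27000−12000)/27000 = 0.5556; (27000−23000)/27000 = 0.1481.
Sum of shortfalls = 2.111111; P₁ averages over all N: 2.111111 / 7 = 0.3016.

0.3016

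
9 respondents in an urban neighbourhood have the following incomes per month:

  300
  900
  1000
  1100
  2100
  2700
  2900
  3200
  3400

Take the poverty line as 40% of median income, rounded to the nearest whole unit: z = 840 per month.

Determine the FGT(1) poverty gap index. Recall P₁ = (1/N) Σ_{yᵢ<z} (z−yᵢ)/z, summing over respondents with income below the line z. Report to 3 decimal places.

Below the line: 300 (q = 1 of N = 9).
Normalized shortfalls: (840−300)/840 = 0.6429.
Σ = 0.642857. Dividing by the full population N = 9 gives P₁ = 0.071.

0.071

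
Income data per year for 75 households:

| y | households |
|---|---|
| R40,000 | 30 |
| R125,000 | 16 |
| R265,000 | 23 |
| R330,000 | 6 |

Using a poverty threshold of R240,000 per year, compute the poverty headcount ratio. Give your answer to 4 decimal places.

46 of the 75 households have income below R240,000.
H = 46/75 = 0.6133.

0.6133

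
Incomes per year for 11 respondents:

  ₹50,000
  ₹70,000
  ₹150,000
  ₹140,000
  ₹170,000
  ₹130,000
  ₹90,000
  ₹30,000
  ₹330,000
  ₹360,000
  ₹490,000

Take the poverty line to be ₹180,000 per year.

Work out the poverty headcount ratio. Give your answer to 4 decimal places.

8 of the 11 respondents have income below ₹180,000.
H = 8/11 = 0.7273.

0.7273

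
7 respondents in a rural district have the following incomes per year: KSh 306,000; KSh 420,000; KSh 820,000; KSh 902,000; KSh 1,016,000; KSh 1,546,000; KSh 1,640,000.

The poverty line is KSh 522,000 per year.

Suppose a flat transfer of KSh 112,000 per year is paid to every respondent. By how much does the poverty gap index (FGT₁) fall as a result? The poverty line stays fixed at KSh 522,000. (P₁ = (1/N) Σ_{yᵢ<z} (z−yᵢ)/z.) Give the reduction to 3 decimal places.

0.059

Before: below the line — KSh 306,000, KSh 420,000; poverty gap index (FGT₁) = 0.08703.
After the KSh 112,000 transfer: below the line — KSh 418,000; poverty gap index (FGT₁) = 0.02846.
Reduction = 0.08703 − 0.02846 = 0.059.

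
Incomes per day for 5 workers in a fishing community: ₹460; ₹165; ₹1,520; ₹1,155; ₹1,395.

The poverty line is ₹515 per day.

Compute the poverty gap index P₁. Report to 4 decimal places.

0.1573

Incomes under z: ₹165, ₹460 (q = 2 of N = 5).
Gap ratios (z−y)/z: (515−165)/515 = 0.6796; (515−460)/515 = 0.1068.
Σ = 0.786408. Dividing by the full population N = 5 gives P₁ = 0.1573.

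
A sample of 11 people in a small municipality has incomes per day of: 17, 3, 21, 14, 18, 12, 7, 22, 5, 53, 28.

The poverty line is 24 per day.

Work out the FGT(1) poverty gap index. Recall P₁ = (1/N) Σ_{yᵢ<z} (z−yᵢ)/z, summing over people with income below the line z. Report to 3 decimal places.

0.367

Below z: 3, 5, 7, 12, 14, 17, 18, 21, 22 (q = 9 of N = 11).
Relative gaps: (24−3)/24 = 0.8750; (24−5)/24 = 0.7917; (24−7)/24 = 0.7083; (24−12)/24 = 0.5000; (24−14)/24 = 0.4167; (24−17)/24 = 0.2917; (24−18)/24 = 0.2500; (24−21)/24 = 0.1250; (24−22)/24 = 0.0833.
Σ = 4.041667. Dividing by the full population N = 11 gives P₁ = 0.367.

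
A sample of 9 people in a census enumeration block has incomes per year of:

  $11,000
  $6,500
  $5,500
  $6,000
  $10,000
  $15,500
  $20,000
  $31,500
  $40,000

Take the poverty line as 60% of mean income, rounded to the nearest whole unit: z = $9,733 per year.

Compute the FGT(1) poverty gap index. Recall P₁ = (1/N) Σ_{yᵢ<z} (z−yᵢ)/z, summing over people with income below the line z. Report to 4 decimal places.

0.1278

Below z: $5,500, $6,000, $6,500 (q = 3 of N = 9).
Normalized shortfalls: (9733−5500)/9733 = 0.4349; (9733−6000)/9733 = 0.3835; (9733−6500)/9733 = 0.3322.
Σ = 1.150622. Dividing by the full population N = 9 gives P₁ = 0.1278.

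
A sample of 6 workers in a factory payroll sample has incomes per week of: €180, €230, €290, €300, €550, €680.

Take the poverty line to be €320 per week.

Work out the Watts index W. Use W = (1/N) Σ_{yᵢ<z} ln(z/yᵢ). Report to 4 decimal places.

0.1781

Incomes under z: €180, €230, €290, €300 (q = 4 of N = 6).
ln(z/y) terms: ln(320/180) = 0.5754; ln(320/230) = 0.3302; ln(320/290) = 0.0984; ln(320/300) = 0.0645.
W = 1.068584 / 6 = 0.1781.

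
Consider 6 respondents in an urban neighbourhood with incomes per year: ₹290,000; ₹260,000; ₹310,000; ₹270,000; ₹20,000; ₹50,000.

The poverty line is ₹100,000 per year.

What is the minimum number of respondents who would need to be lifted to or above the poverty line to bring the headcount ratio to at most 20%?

Currently q = 2 of N = 6 are below the line (H = 0.333).
A headcount ratio of at most 20% allows at most ⌊0.20 × 6⌋ = 1 poor respondents.
So at least 2 − 1 = 1 must be lifted.

1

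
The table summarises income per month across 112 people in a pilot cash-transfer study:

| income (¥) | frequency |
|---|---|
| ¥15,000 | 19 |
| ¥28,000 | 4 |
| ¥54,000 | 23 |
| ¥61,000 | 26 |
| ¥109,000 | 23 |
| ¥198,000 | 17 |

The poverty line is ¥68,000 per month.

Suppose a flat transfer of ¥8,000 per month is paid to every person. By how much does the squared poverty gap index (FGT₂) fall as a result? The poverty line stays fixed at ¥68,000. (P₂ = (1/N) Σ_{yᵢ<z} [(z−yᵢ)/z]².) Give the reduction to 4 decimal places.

Before: below the line — 19×¥15,000, 4×¥28,000, 23×¥54,000, 26×¥61,000; squared poverty gap index (FGT₂) = 0.126578.
After the ¥8,000 transfer: below the line — 19×¥23,000, 4×¥36,000, 23×¥62,000; squared poverty gap index (FGT₂) = 0.083800.
Reduction = 0.126578 − 0.083800 = 0.0428.

0.0428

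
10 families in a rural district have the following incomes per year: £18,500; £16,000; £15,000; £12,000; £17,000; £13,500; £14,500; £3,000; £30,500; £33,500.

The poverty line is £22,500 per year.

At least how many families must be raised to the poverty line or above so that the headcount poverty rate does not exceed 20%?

Currently q = 8 of N = 10 are below the line (H = 0.800).
A headcount ratio of at most 20% allows at most ⌊0.20 × 10⌋ = 2 poor families.
So at least 8 − 2 = 6 must be lifted.

6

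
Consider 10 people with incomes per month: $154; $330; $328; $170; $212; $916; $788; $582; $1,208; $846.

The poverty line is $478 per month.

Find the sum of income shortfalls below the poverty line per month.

Poor units: $154, $170, $212, $328, $330 (q = 5 of N = 10).
Individual gaps: 478−154 = 324; 478−170 = 308; 478−212 = 266; 478−328 = 150; 478−330 = 148.
Aggregate gap = $1,196.

$1,196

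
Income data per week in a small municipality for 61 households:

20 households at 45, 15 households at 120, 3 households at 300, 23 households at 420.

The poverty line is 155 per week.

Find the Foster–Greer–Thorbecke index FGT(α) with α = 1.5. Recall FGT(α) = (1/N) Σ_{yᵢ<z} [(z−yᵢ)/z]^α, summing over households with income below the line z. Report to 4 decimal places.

0.2224

Incomes under z: 20×45, 15×120 (q = 35 of N = 61).
Relative gaps: (155−45)/155 = 0.7097 (×20); (155−120)/155 = 0.2258 (×15).
Raised to α = 1.5: 0.59785 (×20); 0.10730 (×15).
Sum = 13.566497; FGT(1.5) = 13.566497 / 61 = 0.2224.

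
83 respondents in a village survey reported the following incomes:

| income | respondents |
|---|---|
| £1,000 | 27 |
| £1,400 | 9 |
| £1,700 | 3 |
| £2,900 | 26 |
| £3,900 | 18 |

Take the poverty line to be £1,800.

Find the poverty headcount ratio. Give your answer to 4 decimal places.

0.4699

39 of the 83 respondents have income below £1,800.
H = 39/83 = 0.4699.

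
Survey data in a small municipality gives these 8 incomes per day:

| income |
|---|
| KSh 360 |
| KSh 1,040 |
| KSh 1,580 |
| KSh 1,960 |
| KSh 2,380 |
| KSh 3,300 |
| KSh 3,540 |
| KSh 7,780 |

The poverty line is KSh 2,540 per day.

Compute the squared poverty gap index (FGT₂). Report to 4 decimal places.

0.1605

Below the line: KSh 360, KSh 1,040, KSh 1,580, KSh 1,960, KSh 2,380 (q = 5 of N = 8).
Shortfall ratios: (2540−360)/2540 = 0.8583; (2540−1040)/2540 = 0.5906; (2540−1580)/2540 = 0.3780; (2540−1960)/2540 = 0.2283; (2540−2380)/2540 = 0.0630.
Squared: 0.7366; 0.3488; 0.1428; 0.0521; 0.0040.
Sum = 1.284333; P₂ = 1.284333 / 8 = 0.1605.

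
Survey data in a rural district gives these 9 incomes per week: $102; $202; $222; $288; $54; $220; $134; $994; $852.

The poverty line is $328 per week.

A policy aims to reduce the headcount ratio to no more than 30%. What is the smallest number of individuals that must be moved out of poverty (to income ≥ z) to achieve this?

5

7 of the 9 individuals are poor, so H = 7/9 = 0.778.
A headcount ratio of at most 30% allows at most ⌊0.30 × 9⌋ = 2 poor individuals.
So at least 7 − 2 = 5 must be lifted.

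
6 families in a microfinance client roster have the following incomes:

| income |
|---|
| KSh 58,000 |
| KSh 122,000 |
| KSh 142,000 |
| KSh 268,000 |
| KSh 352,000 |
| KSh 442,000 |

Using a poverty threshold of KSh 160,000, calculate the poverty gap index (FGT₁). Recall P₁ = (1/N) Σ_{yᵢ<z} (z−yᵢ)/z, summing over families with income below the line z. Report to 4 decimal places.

Poor units: KSh 58,000, KSh 122,000, KSh 142,000 (q = 3 of N = 6).
Normalized shortfalls: (160000−58000)/160000 = 0.6375; (160000−122000)/160000 = 0.2375; (160000−142000)/160000 = 0.1125.
Σ = 0.987500. Dividing by the full population N = 6 gives P₁ = 0.1646.

0.1646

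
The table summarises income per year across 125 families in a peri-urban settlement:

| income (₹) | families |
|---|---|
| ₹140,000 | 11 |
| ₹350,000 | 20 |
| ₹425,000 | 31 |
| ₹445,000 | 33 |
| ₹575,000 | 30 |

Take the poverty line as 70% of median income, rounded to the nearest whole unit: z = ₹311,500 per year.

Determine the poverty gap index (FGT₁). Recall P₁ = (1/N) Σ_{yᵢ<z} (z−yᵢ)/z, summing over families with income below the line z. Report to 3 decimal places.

Incomes under z: 11×₹140,000 (q = 11 of N = 125).
Relative gaps: (311500−140000)/311500 = 0.5506 (×11).
Sum of shortfalls = 6.056180; P₁ averages over all N: 6.056180 / 125 = 0.048.

0.048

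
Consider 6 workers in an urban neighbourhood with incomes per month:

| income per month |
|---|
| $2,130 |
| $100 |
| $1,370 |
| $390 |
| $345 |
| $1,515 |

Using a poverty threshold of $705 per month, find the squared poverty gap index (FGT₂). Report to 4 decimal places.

Incomes under z: $100, $345, $390 (q = 3 of N = 6).
Shortfall ratios: (705−100)/705 = 0.8582; (705−345)/705 = 0.5106; (705−390)/705 = 0.4468.
Squared: 0.7364; 0.2608; 0.1996.
Sum = 1.196821; P₂ = 1.196821 / 6 = 0.1995.

0.1995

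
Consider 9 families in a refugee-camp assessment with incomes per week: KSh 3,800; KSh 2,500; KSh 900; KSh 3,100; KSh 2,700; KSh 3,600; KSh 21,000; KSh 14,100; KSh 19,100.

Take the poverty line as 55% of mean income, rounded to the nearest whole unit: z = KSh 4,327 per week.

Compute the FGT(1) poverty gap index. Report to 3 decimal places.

Below the line: KSh 900, KSh 2,500, KSh 2,700, KSh 3,100, KSh 3,600, KSh 3,800 (q = 6 of N = 9).
Normalized shortfalls: (4327−900)/4327 = 0.7920; (4327−2500)/4327 = 0.4222; (4327−2700)/4327 = 0.3760; (4327−3100)/4327 = 0.2836; (4327−3600)/4327 = 0.1680; (4327−3800)/4327 = 0.1218.
Sum of shortfalls = 2.163624; P₁ averages over all N: 2.163624 / 9 = 0.240.

0.240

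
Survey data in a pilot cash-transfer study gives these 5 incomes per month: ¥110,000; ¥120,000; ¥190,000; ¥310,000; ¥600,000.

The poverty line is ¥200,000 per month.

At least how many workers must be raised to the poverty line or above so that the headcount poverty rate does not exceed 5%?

3

3 of the 5 workers are poor, so H = 3/5 = 0.600.
A headcount ratio of at most 5% allows at most ⌊0.05 × 5⌋ = 0 poor workers.
So at least 3 − 0 = 3 must be lifted.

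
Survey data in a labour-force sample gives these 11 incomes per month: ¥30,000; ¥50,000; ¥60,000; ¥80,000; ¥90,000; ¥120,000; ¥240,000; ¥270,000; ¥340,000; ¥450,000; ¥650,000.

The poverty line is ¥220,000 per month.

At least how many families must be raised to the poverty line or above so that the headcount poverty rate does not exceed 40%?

6 of the 11 families are poor, so H = 6/11 = 0.545.
A headcount ratio of at most 40% allows at most ⌊0.40 × 11⌋ = 4 poor families.
So at least 6 − 4 = 2 must be lifted.

2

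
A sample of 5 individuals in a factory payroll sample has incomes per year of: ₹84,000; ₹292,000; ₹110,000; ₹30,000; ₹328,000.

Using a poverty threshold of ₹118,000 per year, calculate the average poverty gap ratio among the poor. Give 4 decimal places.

Incomes under z: ₹30,000, ₹84,000, ₹110,000 (q = 3 of N = 5).
Relative gaps: 0.7458, 0.2881, 0.0678; sum = 1.101695.
The income-gap ratio divides by q (the poor only): 1.101695 / 3 = 0.3672.

0.3672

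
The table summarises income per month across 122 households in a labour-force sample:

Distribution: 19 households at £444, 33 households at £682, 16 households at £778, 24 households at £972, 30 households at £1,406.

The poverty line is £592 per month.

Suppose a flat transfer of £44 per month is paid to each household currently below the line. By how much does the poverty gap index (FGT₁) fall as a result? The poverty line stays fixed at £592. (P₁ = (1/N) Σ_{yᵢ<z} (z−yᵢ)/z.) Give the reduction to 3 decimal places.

0.012

Before: below the line — 19×£444; poverty gap index (FGT₁) = 0.03893.
After the £44 transfer: below the line — 19×£488; poverty gap index (FGT₁) = 0.02736.
Reduction = 0.03893 − 0.02736 = 0.012.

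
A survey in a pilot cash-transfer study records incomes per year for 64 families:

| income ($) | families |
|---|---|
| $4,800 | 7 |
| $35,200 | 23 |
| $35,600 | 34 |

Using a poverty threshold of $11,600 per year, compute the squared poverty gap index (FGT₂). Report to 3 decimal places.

0.038

Below z: 7×$4,800 (q = 7 of N = 64).
Normalized shortfalls: (11600−4800)/11600 = 0.5862 (×7).
Squared: 0.3436 (×7).
Sum = 2.405470; P₂ = 2.405470 / 64 = 0.038.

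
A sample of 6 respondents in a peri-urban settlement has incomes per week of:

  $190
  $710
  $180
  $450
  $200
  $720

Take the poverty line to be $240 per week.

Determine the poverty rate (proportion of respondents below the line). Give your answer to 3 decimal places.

3 of the 6 respondents have income below $240.
H = 3/6 = 0.500.

0.500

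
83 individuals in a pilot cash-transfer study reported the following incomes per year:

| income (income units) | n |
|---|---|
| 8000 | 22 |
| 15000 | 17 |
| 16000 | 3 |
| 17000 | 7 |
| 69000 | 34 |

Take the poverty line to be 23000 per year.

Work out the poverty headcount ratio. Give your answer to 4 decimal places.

49 of the 83 individuals have income below 23000.
H = 49/83 = 0.5904.

0.5904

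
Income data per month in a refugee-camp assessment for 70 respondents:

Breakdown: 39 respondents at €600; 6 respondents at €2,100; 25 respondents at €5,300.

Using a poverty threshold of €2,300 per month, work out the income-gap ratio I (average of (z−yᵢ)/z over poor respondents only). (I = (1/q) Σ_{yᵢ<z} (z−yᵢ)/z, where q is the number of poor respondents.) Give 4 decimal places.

Below the line: 39×€600, 6×€2,100 (q = 45 of N = 70).
Shortfall ratios (z−y)/z: 0.7391 (×39), 0.0870 (×6); sum = 29.347826.
The income-gap ratio divides by q (the poor only): 29.347826 / 45 = 0.6522.

0.6522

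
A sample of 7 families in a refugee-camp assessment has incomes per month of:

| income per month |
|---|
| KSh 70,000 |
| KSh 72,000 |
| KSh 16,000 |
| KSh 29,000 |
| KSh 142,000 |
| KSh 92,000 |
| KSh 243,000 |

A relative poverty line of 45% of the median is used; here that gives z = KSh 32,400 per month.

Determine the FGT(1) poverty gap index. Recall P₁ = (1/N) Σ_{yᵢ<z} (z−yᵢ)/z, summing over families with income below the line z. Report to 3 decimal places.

Below the line: KSh 16,000, KSh 29,000 (q = 2 of N = 7).
Gap ratios (z−y)/z: (32400−16000)/32400 = 0.5062; (32400−29000)/32400 = 0.1049.
Σ = 0.611111. Dividing by the full population N = 7 gives P₁ = 0.087.

0.087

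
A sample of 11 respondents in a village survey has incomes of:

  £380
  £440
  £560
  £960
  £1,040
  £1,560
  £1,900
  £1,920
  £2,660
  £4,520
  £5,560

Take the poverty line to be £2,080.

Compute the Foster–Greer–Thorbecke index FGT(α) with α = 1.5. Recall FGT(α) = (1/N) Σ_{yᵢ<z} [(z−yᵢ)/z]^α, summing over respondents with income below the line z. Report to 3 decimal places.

0.271

Below the line: £380, £440, £560, £960, £1,040, £1,560, £1,900, £1,920 (q = 8 of N = 11).
Relative gaps: (2080−380)/2080 = 0.8173; (2080−440)/2080 = 0.7885; (2080−560)/2080 = 0.7308; (2080−960)/2080 = 0.5385; (2080−1040)/2080 = 0.5000; (2080−1560)/2080 = 0.2500; (2080−1900)/2080 = 0.0865; (2080−1920)/2080 = 0.0769.
Raised to α = 1.5: 0.73889; 0.70012; 0.62470; 0.39512; 0.35355; 0.12500; 0.02546; 0.02133.
Sum = 2.984171; FGT(1.5) = 2.984171 / 11 = 0.271.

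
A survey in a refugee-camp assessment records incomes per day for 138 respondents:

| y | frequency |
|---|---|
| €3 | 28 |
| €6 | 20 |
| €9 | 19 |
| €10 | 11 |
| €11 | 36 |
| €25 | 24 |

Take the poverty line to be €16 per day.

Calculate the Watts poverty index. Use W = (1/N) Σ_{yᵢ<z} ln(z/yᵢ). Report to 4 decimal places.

Incomes under z: 28×€3, 20×€6, 19×€9, 11×€10, 36×€11 (q = 114 of N = 138).
Log gaps: ln(16/3) = 1.6740 (×28); ln(16/6) = 0.9808 (×20); ln(16/9) = 0.5754 (×19); ln(16/10) = 0.4700 (×11); ln(16/11) = 0.3747 (×36).
W = 96.078848 / 138 = 0.6962.

0.6962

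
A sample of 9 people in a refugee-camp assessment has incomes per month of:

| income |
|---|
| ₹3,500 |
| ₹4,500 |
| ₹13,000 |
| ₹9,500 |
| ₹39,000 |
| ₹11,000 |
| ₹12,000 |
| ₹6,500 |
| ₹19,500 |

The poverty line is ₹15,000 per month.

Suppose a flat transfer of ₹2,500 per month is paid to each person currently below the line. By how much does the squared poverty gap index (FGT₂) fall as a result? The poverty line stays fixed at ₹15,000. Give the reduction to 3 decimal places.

0.090

Before: below the line — ₹3,500, ₹4,500, ₹6,500, ₹9,500, ₹11,000, ₹12,000, ₹13,000; squared poverty gap index (FGT₂) = 0.18469.
After the ₹2,500 transfer: below the line — ₹6,000, ₹7,000, ₹9,000, ₹12,000, ₹13,500, ₹14,500; squared poverty gap index (FGT₂) = 0.09506.
Reduction = 0.18469 − 0.09506 = 0.090.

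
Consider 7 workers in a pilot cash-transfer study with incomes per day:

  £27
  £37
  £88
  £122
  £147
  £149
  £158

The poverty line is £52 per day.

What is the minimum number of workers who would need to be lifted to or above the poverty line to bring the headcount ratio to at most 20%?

1

2 of the 7 workers are poor, so H = 2/7 = 0.286.
A headcount ratio of at most 20% allows at most ⌊0.20 × 7⌋ = 1 poor workers.
So at least 2 − 1 = 1 must be lifted.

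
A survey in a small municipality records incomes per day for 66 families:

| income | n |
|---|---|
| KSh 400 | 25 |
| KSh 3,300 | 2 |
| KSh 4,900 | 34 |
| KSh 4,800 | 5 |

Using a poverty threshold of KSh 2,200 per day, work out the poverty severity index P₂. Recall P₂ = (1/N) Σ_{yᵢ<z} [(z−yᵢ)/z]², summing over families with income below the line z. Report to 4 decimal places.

0.2536

Incomes under z: 25×KSh 400 (q = 25 of N = 66).
Normalized shortfalls: (2200−400)/2200 = 0.8182 (×25).
Squared: 0.6694 (×25).
Sum = 16.735537; P₂ = 16.735537 / 66 = 0.2536.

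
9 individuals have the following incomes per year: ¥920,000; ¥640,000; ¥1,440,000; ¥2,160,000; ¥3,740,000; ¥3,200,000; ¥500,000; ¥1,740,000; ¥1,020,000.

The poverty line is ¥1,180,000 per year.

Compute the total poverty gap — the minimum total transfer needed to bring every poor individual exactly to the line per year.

¥1,640,000

Below z: ¥500,000, ¥640,000, ¥920,000, ¥1,020,000 (q = 4 of N = 9).
Individual gaps: 1180000−500000 = 680000; 1180000−640000 = 540000; 1180000−920000 = 260000; 1180000−1020000 = 160000.
Aggregate gap = ¥1,640,000.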